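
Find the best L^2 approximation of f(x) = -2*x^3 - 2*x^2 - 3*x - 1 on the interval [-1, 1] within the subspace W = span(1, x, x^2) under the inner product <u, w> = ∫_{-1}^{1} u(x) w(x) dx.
g(x) = -2*x^2 - 21*x/5 - 1

The best approximation g ∈ W is the orthogonal projection of f onto W. Writing g = a_0 + a_1 x + a_2 x^2, the coefficients solve the normal equations G · a = b where
  G_{ij} = <φ_i, φ_j> and b_i = <f, φ_i>, with φ_0 = 1, φ_1 = x, φ_2 = x^2.
G =
  [2, 0, 2/3]
  [0, 2/3, 0]
  [2/3, 0, 2/5],
b = (-10/3, -14/5, -22/15).
Solving gives a_0 = -1, a_1 = -21/5, a_2 = -2, so
  g(x) = -2*x^2 - 21*x/5 - 1.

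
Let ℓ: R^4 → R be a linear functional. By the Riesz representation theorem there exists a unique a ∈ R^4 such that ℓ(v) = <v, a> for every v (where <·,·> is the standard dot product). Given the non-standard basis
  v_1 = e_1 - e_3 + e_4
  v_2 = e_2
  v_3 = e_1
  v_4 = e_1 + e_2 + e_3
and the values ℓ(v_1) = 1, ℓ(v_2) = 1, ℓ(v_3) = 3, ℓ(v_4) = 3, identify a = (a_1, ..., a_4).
a = (3, 1, -1, -3)

Write a = (a_1, ..., a_4) in the standard basis. For each basis vector v_i, ℓ(v_i) = <v_i, a> is a linear equation in the a_j's. Collect the n equations into a matrix system V a = ℓ, where row i of V is v_i (expressed in the standard basis). Since V is invertible (lower-triangular with 1s on the diagonal, up to permutation), solve by back-substitution:
  V =
[[1, 0, -1, 1],
 [0, 1, 0, 0],
 [1, 0, 0, 0],
 [1, 1, 1, 0]]
  V a = (1, 1, 3, 3)
Solving gives a = (3, 1, -1, -3).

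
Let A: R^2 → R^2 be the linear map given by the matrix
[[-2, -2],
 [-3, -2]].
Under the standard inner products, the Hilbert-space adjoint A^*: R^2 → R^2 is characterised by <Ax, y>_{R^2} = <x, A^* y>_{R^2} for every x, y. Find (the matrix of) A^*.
A^* = A^T =
[[-2, -3],
 [-2, -2]]

For real matrices with standard dot products, the defining identity <Ax, y> = <x, A^* y> gives (Ax)^T y = x^T (A^*) y, i.e. x^T A^T y = x^T (A^*) y. Since this holds for all x, y, we must have A^* = A^T. Therefore
A^* =
[[-2, -3],
 [-2, -2]].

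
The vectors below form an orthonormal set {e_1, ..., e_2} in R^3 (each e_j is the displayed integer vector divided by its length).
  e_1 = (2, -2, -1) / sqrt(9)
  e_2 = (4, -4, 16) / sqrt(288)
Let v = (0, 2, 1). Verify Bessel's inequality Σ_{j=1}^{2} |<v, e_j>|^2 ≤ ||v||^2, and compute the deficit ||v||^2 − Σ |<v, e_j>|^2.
Σ |<v, e_j>|^2 = 3; ||v||^2 = 5; deficit = 2

Write each e_j = u_j / sqrt(<u_j, u_j>) where u_j is the displayed integer vector. Then <v, e_j> = <v, u_j> / sqrt(<u_j, u_j>), so |<v, e_j>|^2 = <v, u_j>^2 / <u_j, u_j>.
Coefficients: <v, e_1> = -5/sqrt(9), <v, e_2> = 8/sqrt(288).
Square and sum: Σ |<v, e_j>|^2 = 3.
Compute ||v||^2 = v·v = 5.
Deficit = 5 − 3 = 2 ≥ 0, confirming Bessel's inequality. (The deficit equals ||v − Σ <v,e_j> e_j||^2, the squared distance from v to span{e_j}.)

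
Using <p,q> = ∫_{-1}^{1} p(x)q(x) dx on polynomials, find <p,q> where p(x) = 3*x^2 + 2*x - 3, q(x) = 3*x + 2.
<p,q> = -4

Expand the product: p(x)·q(x) = 9*x^3 + 12*x^2 - 5*x - 6.
∫_{-1}^{1} of each monomial x^k gives [2/(k+1) if k even, 0 if k odd]. Integrating term-by-term (or equivalently evaluating the antiderivative F(x) = 9*x^4/4 + 4*x^3 - 5*x^2/2 - 6*x at the endpoints):
  F(1) − F(−1) = -9/4 − (7/4) = -4.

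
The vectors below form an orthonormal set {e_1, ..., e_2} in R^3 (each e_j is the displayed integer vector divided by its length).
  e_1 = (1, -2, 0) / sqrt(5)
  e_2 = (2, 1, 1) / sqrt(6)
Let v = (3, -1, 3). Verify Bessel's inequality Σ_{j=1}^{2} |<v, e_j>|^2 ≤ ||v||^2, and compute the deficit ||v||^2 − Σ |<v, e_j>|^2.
Σ |<v, e_j>|^2 = 47/3; ||v||^2 = 19; deficit = 10/3

Write each e_j = u_j / sqrt(<u_j, u_j>) where u_j is the displayed integer vector. Then <v, e_j> = <v, u_j> / sqrt(<u_j, u_j>), so |<v, e_j>|^2 = <v, u_j>^2 / <u_j, u_j>.
Coefficients: <v, e_1> = 5/sqrt(5), <v, e_2> = 8/sqrt(6).
Square and sum: Σ |<v, e_j>|^2 = 47/3.
Compute ||v||^2 = v·v = 19.
Deficit = 19 − 47/3 = 10/3 ≥ 0, confirming Bessel's inequality. (The deficit equals ||v − Σ <v,e_j> e_j||^2, the squared distance from v to span{e_j}.)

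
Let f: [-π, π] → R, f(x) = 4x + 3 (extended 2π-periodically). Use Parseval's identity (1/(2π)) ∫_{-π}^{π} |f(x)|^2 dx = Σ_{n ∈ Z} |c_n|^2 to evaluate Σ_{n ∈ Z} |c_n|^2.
Σ |c_n|^2 = 16π^2/3 + 9

Expand and integrate term by term over [-π, π]:
  ∫ (4x)^2 dx = 16·(2π^3/3); ∫ 2·4·(3)·x dx = 0 (odd integrand); ∫ 3^2 dx = 9·2π.
So (1/(2π)) ∫_{-π}^{π} (4x + 3)^2 dx = 16π^2/3 + 9 = 16π^2/3 + 9.
Parseval ⇒ Σ |c_n|^2 = 16π^2/3 + 9.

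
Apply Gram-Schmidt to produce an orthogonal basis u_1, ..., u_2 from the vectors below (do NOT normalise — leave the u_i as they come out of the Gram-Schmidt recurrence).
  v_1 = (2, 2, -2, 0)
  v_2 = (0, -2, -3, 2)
Orthogonal basis:
  u_1 = (2, 2, -2, 0)
  u_2 = (-1/3, -7/3, -8/3, 2)

Apply the Gram-Schmidt recurrence
  u_1 = v_1
  u_i = v_i − Σ_{j<i} ((v_i · u_j) / (u_j · u_j)) · u_j.

Step by step this gives:
  u_1 = (2, 2, -2, 0)
  u_2 = (-1/3, -7/3, -8/3, 2)

Orthogonality check:
  u_2 · u_1 = 0 (should be 0)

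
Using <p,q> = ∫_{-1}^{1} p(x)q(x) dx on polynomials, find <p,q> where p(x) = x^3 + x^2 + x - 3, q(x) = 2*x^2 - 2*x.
<p,q> = -16/3

Expand the product: p(x)·q(x) = 2*x^5 - 8*x^2 + 6*x.
∫_{-1}^{1} of each monomial x^k gives [2/(k+1) if k even, 0 if k odd]. Integrating term-by-term (or equivalently evaluating the antiderivative F(x) = x^6/3 - 8*x^3/3 + 3*x^2 at the endpoints):
  F(1) − F(−1) = 2/3 − (6) = -16/3.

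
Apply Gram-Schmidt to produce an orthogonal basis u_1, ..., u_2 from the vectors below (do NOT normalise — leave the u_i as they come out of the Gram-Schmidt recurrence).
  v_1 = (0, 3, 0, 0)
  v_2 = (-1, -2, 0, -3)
Orthogonal basis:
  u_1 = (0, 3, 0, 0)
  u_2 = (-1, 0, 0, -3)

Apply the Gram-Schmidt recurrence
  u_1 = v_1
  u_i = v_i − Σ_{j<i} ((v_i · u_j) / (u_j · u_j)) · u_j.

Step by step this gives:
  u_1 = (0, 3, 0, 0)
  u_2 = (-1, 0, 0, -3)

Orthogonality check:
  u_2 · u_1 = 0 (should be 0)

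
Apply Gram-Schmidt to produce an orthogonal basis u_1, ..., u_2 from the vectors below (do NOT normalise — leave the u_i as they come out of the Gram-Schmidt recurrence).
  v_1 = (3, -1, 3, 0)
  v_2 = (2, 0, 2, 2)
Orthogonal basis:
  u_1 = (3, -1, 3, 0)
  u_2 = (2/19, 12/19, 2/19, 2)

Apply the Gram-Schmidt recurrence
  u_1 = v_1
  u_i = v_i − Σ_{j<i} ((v_i · u_j) / (u_j · u_j)) · u_j.

Step by step this gives:
  u_1 = (3, -1, 3, 0)
  u_2 = (2/19, 12/19, 2/19, 2)

Orthogonality check:
  u_2 · u_1 = 0 (should be 0)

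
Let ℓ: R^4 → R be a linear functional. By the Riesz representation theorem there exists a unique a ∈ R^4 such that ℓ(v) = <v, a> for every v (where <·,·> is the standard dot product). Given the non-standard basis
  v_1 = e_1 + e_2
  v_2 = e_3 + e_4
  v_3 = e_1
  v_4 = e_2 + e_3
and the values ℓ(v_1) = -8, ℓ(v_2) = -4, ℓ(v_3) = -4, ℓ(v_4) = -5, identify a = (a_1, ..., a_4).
a = (-4, -4, -1, -3)

Write a = (a_1, ..., a_4) in the standard basis. For each basis vector v_i, ℓ(v_i) = <v_i, a> is a linear equation in the a_j's. Collect the n equations into a matrix system V a = ℓ, where row i of V is v_i (expressed in the standard basis). Since V is invertible (lower-triangular with 1s on the diagonal, up to permutation), solve by back-substitution:
  V =
[[1, 1, 0, 0],
 [0, 0, 1, 1],
 [1, 0, 0, 0],
 [0, 1, 1, 0]]
  V a = (-8, -4, -4, -5)
Solving gives a = (-4, -4, -1, -3).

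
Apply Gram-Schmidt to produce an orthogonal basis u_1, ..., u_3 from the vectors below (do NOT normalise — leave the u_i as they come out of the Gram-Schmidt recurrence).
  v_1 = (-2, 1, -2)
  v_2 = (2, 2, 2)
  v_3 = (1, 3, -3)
Orthogonal basis:
  u_1 = (-2, 1, -2)
  u_2 = (2/3, 8/3, 2/3)
  u_3 = (2, 0, -2)

Apply the Gram-Schmidt recurrence
  u_1 = v_1
  u_i = v_i − Σ_{j<i} ((v_i · u_j) / (u_j · u_j)) · u_j.

Step by step this gives:
  u_1 = (-2, 1, -2)
  u_2 = (2/3, 8/3, 2/3)
  u_3 = (2, 0, -2)

Orthogonality check:
  u_2 · u_1 = 0 (should be 0)
  u_3 · u_1 = 0 (should be 0)
  u_3 · u_2 = 0 (should be 0)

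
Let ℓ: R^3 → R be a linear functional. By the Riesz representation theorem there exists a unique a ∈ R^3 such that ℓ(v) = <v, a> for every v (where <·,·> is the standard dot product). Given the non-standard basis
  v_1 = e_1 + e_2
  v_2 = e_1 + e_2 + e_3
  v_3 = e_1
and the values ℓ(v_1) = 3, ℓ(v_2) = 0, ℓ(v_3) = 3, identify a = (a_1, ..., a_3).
a = (3, 0, -3)

Write a = (a_1, ..., a_3) in the standard basis. For each basis vector v_i, ℓ(v_i) = <v_i, a> is a linear equation in the a_j's. Collect the n equations into a matrix system V a = ℓ, where row i of V is v_i (expressed in the standard basis). Since V is invertible (lower-triangular with 1s on the diagonal, up to permutation), solve by back-substitution:
  V =
[[1, 1, 0],
 [1, 1, 1],
 [1, 0, 0]]
  V a = (3, 0, 3)
Solving gives a = (3, 0, -3).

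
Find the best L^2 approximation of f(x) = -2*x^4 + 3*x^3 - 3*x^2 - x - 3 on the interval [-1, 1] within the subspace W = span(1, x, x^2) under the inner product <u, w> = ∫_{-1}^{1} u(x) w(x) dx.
g(x) = -33*x^2/7 + 4*x/5 - 99/35

The best approximation g ∈ W is the orthogonal projection of f onto W. Writing g = a_0 + a_1 x + a_2 x^2, the coefficients solve the normal equations G · a = b where
  G_{ij} = <φ_i, φ_j> and b_i = <f, φ_i>, with φ_0 = 1, φ_1 = x, φ_2 = x^2.
G =
  [2, 0, 2/3]
  [0, 2/3, 0]
  [2/3, 0, 2/5],
b = (-44/5, 8/15, -132/35).
Solving gives a_0 = -99/35, a_1 = 4/5, a_2 = -33/7, so
  g(x) = -33*x^2/7 + 4*x/5 - 99/35.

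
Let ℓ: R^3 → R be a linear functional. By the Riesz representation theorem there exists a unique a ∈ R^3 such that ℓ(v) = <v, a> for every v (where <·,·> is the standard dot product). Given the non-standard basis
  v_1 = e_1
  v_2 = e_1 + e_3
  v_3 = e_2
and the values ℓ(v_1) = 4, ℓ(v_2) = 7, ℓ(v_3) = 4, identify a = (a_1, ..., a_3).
a = (4, 4, 3)

Write a = (a_1, ..., a_3) in the standard basis. For each basis vector v_i, ℓ(v_i) = <v_i, a> is a linear equation in the a_j's. Collect the n equations into a matrix system V a = ℓ, where row i of V is v_i (expressed in the standard basis). Since V is invertible (lower-triangular with 1s on the diagonal, up to permutation), solve by back-substitution:
  V =
[[1, 0, 0],
 [1, 0, 1],
 [0, 1, 0]]
  V a = (4, 7, 4)
Solving gives a = (4, 4, 3).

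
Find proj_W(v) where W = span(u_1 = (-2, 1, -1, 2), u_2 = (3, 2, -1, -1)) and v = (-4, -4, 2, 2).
proj_W(v) = (-114/25, -18/5, 48/25, 6/5)

Set up U = [u_1 | ... | u_2] ∈ R^(4×2). The projector onto W = col(U) is P = U (U^T U)^(-1) U^T.
Compute U^T U =
  [10, -5]
  [-5, 15],
and U^T v = (6, -24).
Solve U^T U · c = U^T v for the coefficients: c = (-6/25, -42/25). The projection is proj_W(v) = U c.
Check: (v - proj_W(v)) · u_1 = 0  (should be 0).
Check: (v - proj_W(v)) · u_2 = 0  (should be 0).
Result: proj_W(v) = (-114/25, -18/5, 48/25, 6/5).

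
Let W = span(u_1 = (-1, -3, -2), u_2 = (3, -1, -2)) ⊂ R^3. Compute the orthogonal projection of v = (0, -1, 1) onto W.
proj_W(v) = (-2/5, -1/5, 0)

Set up U = [u_1 | ... | u_2] ∈ R^(3×2). The projector onto W = col(U) is P = U (U^T U)^(-1) U^T.
Compute U^T U =
  [14, 4]
  [4, 14],
and U^T v = (1, -1).
Solve U^T U · c = U^T v for the coefficients: c = (1/10, -1/10). The projection is proj_W(v) = U c.
Check: (v - proj_W(v)) · u_1 = 0  (should be 0).
Check: (v - proj_W(v)) · u_2 = 0  (should be 0).
Result: proj_W(v) = (-2/5, -1/5, 0).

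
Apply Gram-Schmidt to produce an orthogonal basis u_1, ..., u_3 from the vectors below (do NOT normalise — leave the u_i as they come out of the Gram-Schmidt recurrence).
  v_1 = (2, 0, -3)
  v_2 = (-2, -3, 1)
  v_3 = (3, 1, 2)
Orthogonal basis:
  u_1 = (2, 0, -3)
  u_2 = (-12/13, -3, -8/13)
  u_3 = (45/19, -20/19, 30/19)

Apply the Gram-Schmidt recurrence
  u_1 = v_1
  u_i = v_i − Σ_{j<i} ((v_i · u_j) / (u_j · u_j)) · u_j.

Step by step this gives:
  u_1 = (2, 0, -3)
  u_2 = (-12/13, -3, -8/13)
  u_3 = (45/19, -20/19, 30/19)

Orthogonality check:
  u_2 · u_1 = 0 (should be 0)
  u_3 · u_1 = 0 (should be 0)
  u_3 · u_2 = 0 (should be 0)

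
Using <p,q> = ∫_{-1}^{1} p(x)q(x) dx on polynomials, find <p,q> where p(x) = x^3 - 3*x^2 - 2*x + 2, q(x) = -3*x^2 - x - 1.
<p,q> = -22/15

Expand the product: p(x)·q(x) = -3*x^5 + 8*x^4 + 8*x^3 - x^2 - 2.
∫_{-1}^{1} of each monomial x^k gives [2/(k+1) if k even, 0 if k odd]. Integrating term-by-term (or equivalently evaluating the antiderivative F(x) = -x^6/2 + 8*x^5/5 + 2*x^4 - x^3/3 - 2*x at the endpoints):
  F(1) − F(−1) = 23/30 − (67/30) = -22/15.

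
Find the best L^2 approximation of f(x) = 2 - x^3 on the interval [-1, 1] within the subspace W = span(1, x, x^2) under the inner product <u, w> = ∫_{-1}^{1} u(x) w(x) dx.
g(x) = 2 - 3*x/5

The best approximation g ∈ W is the orthogonal projection of f onto W. Writing g = a_0 + a_1 x + a_2 x^2, the coefficients solve the normal equations G · a = b where
  G_{ij} = <φ_i, φ_j> and b_i = <f, φ_i>, with φ_0 = 1, φ_1 = x, φ_2 = x^2.
G =
  [2, 0, 2/3]
  [0, 2/3, 0]
  [2/3, 0, 2/5],
b = (4, -2/5, 4/3).
Solving gives a_0 = 2, a_1 = -3/5, a_2 = 0, so
  g(x) = 2 - 3*x/5.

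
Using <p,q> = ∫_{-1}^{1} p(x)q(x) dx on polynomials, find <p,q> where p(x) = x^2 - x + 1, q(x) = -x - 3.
<p,q> = -22/3

Expand the product: p(x)·q(x) = -x^3 - 2*x^2 + 2*x - 3.
∫_{-1}^{1} of each monomial x^k gives [2/(k+1) if k even, 0 if k odd]. Integrating term-by-term (or equivalently evaluating the antiderivative F(x) = -x^4/4 - 2*x^3/3 + x^2 - 3*x at the endpoints):
  F(1) − F(−1) = -35/12 − (53/12) = -22/3.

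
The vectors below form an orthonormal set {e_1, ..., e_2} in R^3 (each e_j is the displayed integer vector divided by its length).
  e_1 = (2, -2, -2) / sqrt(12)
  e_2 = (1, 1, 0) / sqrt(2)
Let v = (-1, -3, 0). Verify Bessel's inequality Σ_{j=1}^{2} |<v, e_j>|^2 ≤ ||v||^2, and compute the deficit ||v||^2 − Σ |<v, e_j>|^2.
Σ |<v, e_j>|^2 = 28/3; ||v||^2 = 10; deficit = 2/3

Write each e_j = u_j / sqrt(<u_j, u_j>) where u_j is the displayed integer vector. Then <v, e_j> = <v, u_j> / sqrt(<u_j, u_j>), so |<v, e_j>|^2 = <v, u_j>^2 / <u_j, u_j>.
Coefficients: <v, e_1> = 4/sqrt(12), <v, e_2> = -4/sqrt(2).
Square and sum: Σ |<v, e_j>|^2 = 28/3.
Compute ||v||^2 = v·v = 10.
Deficit = 10 − 28/3 = 2/3 ≥ 0, confirming Bessel's inequality. (The deficit equals ||v − Σ <v,e_j> e_j||^2, the squared distance from v to span{e_j}.)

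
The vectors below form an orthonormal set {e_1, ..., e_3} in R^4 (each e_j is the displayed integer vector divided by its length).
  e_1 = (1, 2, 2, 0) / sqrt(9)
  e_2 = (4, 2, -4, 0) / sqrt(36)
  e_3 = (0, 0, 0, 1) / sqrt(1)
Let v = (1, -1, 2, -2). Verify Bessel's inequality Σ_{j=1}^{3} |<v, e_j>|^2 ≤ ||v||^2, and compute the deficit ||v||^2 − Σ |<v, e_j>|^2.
Σ |<v, e_j>|^2 = 6; ||v||^2 = 10; deficit = 4

Write each e_j = u_j / sqrt(<u_j, u_j>) where u_j is the displayed integer vector. Then <v, e_j> = <v, u_j> / sqrt(<u_j, u_j>), so |<v, e_j>|^2 = <v, u_j>^2 / <u_j, u_j>.
Coefficients: <v, e_1> = 3/sqrt(9), <v, e_2> = -6/sqrt(36), <v, e_3> = -2/sqrt(1).
Square and sum: Σ |<v, e_j>|^2 = 6.
Compute ||v||^2 = v·v = 10.
Deficit = 10 − 6 = 4 ≥ 0, confirming Bessel's inequality. (The deficit equals ||v − Σ <v,e_j> e_j||^2, the squared distance from v to span{e_j}.)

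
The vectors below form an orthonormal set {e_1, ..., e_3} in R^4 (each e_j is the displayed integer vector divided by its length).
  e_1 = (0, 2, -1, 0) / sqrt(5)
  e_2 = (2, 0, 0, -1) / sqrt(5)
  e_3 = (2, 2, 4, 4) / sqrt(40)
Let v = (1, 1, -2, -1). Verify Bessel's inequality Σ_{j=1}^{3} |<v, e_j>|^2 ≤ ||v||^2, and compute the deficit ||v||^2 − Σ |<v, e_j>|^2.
Σ |<v, e_j>|^2 = 33/5; ||v||^2 = 7; deficit = 2/5

Write each e_j = u_j / sqrt(<u_j, u_j>) where u_j is the displayed integer vector. Then <v, e_j> = <v, u_j> / sqrt(<u_j, u_j>), so |<v, e_j>|^2 = <v, u_j>^2 / <u_j, u_j>.
Coefficients: <v, e_1> = 4/sqrt(5), <v, e_2> = 3/sqrt(5), <v, e_3> = -8/sqrt(40).
Square and sum: Σ |<v, e_j>|^2 = 33/5.
Compute ||v||^2 = v·v = 7.
Deficit = 7 − 33/5 = 2/5 ≥ 0, confirming Bessel's inequality. (The deficit equals ||v − Σ <v,e_j> e_j||^2, the squared distance from v to span{e_j}.)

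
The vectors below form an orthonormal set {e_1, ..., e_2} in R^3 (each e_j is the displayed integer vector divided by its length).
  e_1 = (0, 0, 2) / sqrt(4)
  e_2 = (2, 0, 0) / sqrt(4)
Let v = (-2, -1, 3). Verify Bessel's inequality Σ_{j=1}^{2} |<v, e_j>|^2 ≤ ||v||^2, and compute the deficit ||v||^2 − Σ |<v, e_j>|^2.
Σ |<v, e_j>|^2 = 13; ||v||^2 = 14; deficit = 1

Write each e_j = u_j / sqrt(<u_j, u_j>) where u_j is the displayed integer vector. Then <v, e_j> = <v, u_j> / sqrt(<u_j, u_j>), so |<v, e_j>|^2 = <v, u_j>^2 / <u_j, u_j>.
Coefficients: <v, e_1> = 6/sqrt(4), <v, e_2> = -4/sqrt(4).
Square and sum: Σ |<v, e_j>|^2 = 13.
Compute ||v||^2 = v·v = 14.
Deficit = 14 − 13 = 1 ≥ 0, confirming Bessel's inequality. (The deficit equals ||v − Σ <v,e_j> e_j||^2, the squared distance from v to span{e_j}.)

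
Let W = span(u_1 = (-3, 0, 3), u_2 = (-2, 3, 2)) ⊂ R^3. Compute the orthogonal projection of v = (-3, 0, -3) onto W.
proj_W(v) = (0, 0, 0)

Set up U = [u_1 | ... | u_2] ∈ R^(3×2). The projector onto W = col(U) is P = U (U^T U)^(-1) U^T.
Compute U^T U =
  [18, 12]
  [12, 17],
and U^T v = (0, 0).
Solve U^T U · c = U^T v for the coefficients: c = (0, 0). The projection is proj_W(v) = U c.
Check: (v - proj_W(v)) · u_1 = 0  (should be 0).
Check: (v - proj_W(v)) · u_2 = 0  (should be 0).
Result: proj_W(v) = (0, 0, 0).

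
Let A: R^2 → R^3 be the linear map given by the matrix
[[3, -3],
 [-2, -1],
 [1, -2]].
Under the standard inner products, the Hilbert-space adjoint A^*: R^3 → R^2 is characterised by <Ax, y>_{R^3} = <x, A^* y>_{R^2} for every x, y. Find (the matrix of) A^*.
A^* = A^T =
[[3, -2, 1],
 [-3, -1, -2]]

For real matrices with standard dot products, the defining identity <Ax, y> = <x, A^* y> gives (Ax)^T y = x^T (A^*) y, i.e. x^T A^T y = x^T (A^*) y. Since this holds for all x, y, we must have A^* = A^T. Therefore
A^* =
[[3, -2, 1],
 [-3, -1, -2]].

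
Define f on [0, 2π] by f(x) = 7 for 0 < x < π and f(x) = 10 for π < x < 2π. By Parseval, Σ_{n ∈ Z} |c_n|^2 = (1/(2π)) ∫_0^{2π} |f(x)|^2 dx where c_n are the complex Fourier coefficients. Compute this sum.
Σ |c_n|^2 = 149/2

Parseval equates the L^2 energy of f (normalised by 1/(2π)) with the ℓ^2 sum of its Fourier coefficients: (1/(2π)) ∫_0^{2π} |f|^2 = Σ |c_n|^2.
Compute the left side: (1/(2π)) [∫_0^π 7^2 dx + ∫_π^{2π} 10^2 dx] = (1/(2π)) · (49π + 100π) = (49 + 100)/2 = 149/2.
So Σ_{n ∈ Z} |c_n|^2 = 149/2.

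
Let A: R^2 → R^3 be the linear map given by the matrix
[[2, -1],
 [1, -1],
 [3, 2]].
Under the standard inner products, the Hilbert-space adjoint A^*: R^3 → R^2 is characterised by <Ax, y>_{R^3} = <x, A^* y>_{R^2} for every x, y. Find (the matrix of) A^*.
A^* = A^T =
[[2, 1, 3],
 [-1, -1, 2]]

For real matrices with standard dot products, the defining identity <Ax, y> = <x, A^* y> gives (Ax)^T y = x^T (A^*) y, i.e. x^T A^T y = x^T (A^*) y. Since this holds for all x, y, we must have A^* = A^T. Therefore
A^* =
[[2, 1, 3],
 [-1, -1, 2]].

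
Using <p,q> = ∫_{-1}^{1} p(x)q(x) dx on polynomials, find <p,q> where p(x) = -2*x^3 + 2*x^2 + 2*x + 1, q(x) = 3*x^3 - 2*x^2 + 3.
<p,q> = 814/105

Expand the product: p(x)·q(x) = -6*x^6 + 10*x^5 + 2*x^4 - 7*x^3 + 4*x^2 + 6*x + 3.
∫_{-1}^{1} of each monomial x^k gives [2/(k+1) if k even, 0 if k odd]. Integrating term-by-term (or equivalently evaluating the antiderivative F(x) = -6*x^7/7 + 5*x^6/3 + 2*x^5/5 - 7*x^4/4 + 4*x^3/3 + 3*x^2 + 3*x at the endpoints):
  F(1) − F(−1) = 951/140 − (-403/420) = 814/105.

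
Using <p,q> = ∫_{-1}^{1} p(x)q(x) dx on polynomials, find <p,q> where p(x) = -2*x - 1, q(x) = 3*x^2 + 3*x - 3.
<p,q> = 0

Expand the product: p(x)·q(x) = -6*x^3 - 9*x^2 + 3*x + 3.
∫_{-1}^{1} of each monomial x^k gives [2/(k+1) if k even, 0 if k odd]. Integrating term-by-term (or equivalently evaluating the antiderivative F(x) = -3*x^4/2 - 3*x^3 + 3*x^2/2 + 3*x at the endpoints):
  F(1) − F(−1) = 0 − (0) = 0.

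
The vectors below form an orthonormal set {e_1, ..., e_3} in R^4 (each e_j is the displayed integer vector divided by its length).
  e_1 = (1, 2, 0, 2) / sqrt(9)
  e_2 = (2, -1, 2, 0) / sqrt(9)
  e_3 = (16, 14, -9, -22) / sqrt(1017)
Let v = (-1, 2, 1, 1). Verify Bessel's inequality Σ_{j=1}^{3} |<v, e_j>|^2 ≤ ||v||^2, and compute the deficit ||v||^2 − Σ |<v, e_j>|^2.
Σ |<v, e_j>|^2 = 3638/1017; ||v||^2 = 7; deficit = 3481/1017

Write each e_j = u_j / sqrt(<u_j, u_j>) where u_j is the displayed integer vector. Then <v, e_j> = <v, u_j> / sqrt(<u_j, u_j>), so |<v, e_j>|^2 = <v, u_j>^2 / <u_j, u_j>.
Coefficients: <v, e_1> = 5/sqrt(9), <v, e_2> = -2/sqrt(9), <v, e_3> = -19/sqrt(1017).
Square and sum: Σ |<v, e_j>|^2 = 3638/1017.
Compute ||v||^2 = v·v = 7.
Deficit = 7 − 3638/1017 = 3481/1017 ≥ 0, confirming Bessel's inequality. (The deficit equals ||v − Σ <v,e_j> e_j||^2, the squared distance from v to span{e_j}.)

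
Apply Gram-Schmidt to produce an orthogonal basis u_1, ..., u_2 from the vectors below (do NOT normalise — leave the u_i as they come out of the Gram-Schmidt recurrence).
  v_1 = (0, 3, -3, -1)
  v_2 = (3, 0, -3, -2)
Orthogonal basis:
  u_1 = (0, 3, -3, -1)
  u_2 = (3, -33/19, -24/19, -27/19)

Apply the Gram-Schmidt recurrence
  u_1 = v_1
  u_i = v_i − Σ_{j<i} ((v_i · u_j) / (u_j · u_j)) · u_j.

Step by step this gives:
  u_1 = (0, 3, -3, -1)
  u_2 = (3, -33/19, -24/19, -27/19)

Orthogonality check:
  u_2 · u_1 = 0 (should be 0)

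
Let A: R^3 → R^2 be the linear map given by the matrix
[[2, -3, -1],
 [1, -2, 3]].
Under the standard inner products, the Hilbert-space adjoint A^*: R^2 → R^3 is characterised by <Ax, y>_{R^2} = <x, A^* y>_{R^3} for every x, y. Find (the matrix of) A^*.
A^* = A^T =
[[2, 1],
 [-3, -2],
 [-1, 3]]

For real matrices with standard dot products, the defining identity <Ax, y> = <x, A^* y> gives (Ax)^T y = x^T (A^*) y, i.e. x^T A^T y = x^T (A^*) y. Since this holds for all x, y, we must have A^* = A^T. Therefore
A^* =
[[2, 1],
 [-3, -2],
 [-1, 3]].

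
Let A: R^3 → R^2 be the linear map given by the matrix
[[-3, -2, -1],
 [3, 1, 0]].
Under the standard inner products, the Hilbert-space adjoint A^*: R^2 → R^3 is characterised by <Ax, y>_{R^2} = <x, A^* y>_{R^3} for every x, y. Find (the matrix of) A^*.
A^* = A^T =
[[-3, 3],
 [-2, 1],
 [-1, 0]]

For real matrices with standard dot products, the defining identity <Ax, y> = <x, A^* y> gives (Ax)^T y = x^T (A^*) y, i.e. x^T A^T y = x^T (A^*) y. Since this holds for all x, y, we must have A^* = A^T. Therefore
A^* =
[[-3, 3],
 [-2, 1],
 [-1, 0]].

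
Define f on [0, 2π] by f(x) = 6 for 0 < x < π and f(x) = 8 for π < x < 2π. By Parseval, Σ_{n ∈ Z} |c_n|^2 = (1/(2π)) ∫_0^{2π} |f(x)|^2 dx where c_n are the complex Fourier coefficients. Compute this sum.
Σ |c_n|^2 = 50

Parseval equates the L^2 energy of f (normalised by 1/(2π)) with the ℓ^2 sum of its Fourier coefficients: (1/(2π)) ∫_0^{2π} |f|^2 = Σ |c_n|^2.
Compute the left side: (1/(2π)) [∫_0^π 6^2 dx + ∫_π^{2π} 8^2 dx] = (1/(2π)) · (36π + 64π) = (36 + 64)/2 = 50.
So Σ_{n ∈ Z} |c_n|^2 = 50.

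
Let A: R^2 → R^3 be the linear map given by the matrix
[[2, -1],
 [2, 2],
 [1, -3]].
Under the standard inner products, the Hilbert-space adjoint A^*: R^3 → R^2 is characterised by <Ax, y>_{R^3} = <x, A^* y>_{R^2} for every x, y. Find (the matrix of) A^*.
A^* = A^T =
[[2, 2, 1],
 [-1, 2, -3]]

For real matrices with standard dot products, the defining identity <Ax, y> = <x, A^* y> gives (Ax)^T y = x^T (A^*) y, i.e. x^T A^T y = x^T (A^*) y. Since this holds for all x, y, we must have A^* = A^T. Therefore
A^* =
[[2, 2, 1],
 [-1, 2, -3]].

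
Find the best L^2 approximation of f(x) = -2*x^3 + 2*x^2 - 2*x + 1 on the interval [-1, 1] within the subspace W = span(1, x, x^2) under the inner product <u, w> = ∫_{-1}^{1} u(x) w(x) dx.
g(x) = 2*x^2 - 16*x/5 + 1

The best approximation g ∈ W is the orthogonal projection of f onto W. Writing g = a_0 + a_1 x + a_2 x^2, the coefficients solve the normal equations G · a = b where
  G_{ij} = <φ_i, φ_j> and b_i = <f, φ_i>, with φ_0 = 1, φ_1 = x, φ_2 = x^2.
G =
  [2, 0, 2/3]
  [0, 2/3, 0]
  [2/3, 0, 2/5],
b = (10/3, -32/15, 22/15).
Solving gives a_0 = 1, a_1 = -16/5, a_2 = 2, so
  g(x) = 2*x^2 - 16*x/5 + 1.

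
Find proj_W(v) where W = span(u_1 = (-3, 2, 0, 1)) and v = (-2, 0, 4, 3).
proj_W(v) = (-27/14, 9/7, 0, 9/14)

Set up U = [u_1 | ... | u_1] ∈ R^(4×1). The projector onto W = col(U) is P = U (U^T U)^(-1) U^T.
Compute U^T U =
  [14],
and U^T v = (9).
Solve U^T U · c = U^T v for the coefficients: c = (9/14). The projection is proj_W(v) = U c.
Check: (v - proj_W(v)) · u_1 = 0  (should be 0).
Result: proj_W(v) = (-27/14, 9/7, 0, 9/14).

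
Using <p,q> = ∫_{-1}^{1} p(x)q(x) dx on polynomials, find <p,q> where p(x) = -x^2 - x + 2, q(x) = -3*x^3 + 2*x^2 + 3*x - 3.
<p,q> = -134/15

Expand the product: p(x)·q(x) = 3*x^5 + x^4 - 11*x^3 + 4*x^2 + 9*x - 6.
∫_{-1}^{1} of each monomial x^k gives [2/(k+1) if k even, 0 if k odd]. Integrating term-by-term (or equivalently evaluating the antiderivative F(x) = x^6/2 + x^5/5 - 11*x^4/4 + 4*x^3/3 + 9*x^2/2 - 6*x at the endpoints):
  F(1) − F(−1) = -133/60 − (403/60) = -134/15.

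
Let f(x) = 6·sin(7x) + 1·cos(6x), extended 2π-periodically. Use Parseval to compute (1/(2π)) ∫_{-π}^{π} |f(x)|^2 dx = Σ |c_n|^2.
Σ |c_n|^2 = 37/2

Expand |f|^2 and use orthogonality of {sin(nx), cos(mx)} on [-π, π]:
  ∫_{-π}^{π} sin(nx)^2 dx = π, ∫ cos(mx)^2 dx = π, and cross terms integrate to 0.
So ∫_{-π}^{π} f(x)^2 dx = 6^2 · π + 1^2 · π = (36 + 1)π.
Divide by 2π: (36 + 1)/2 = 37/2.
By Parseval, this equals Σ |c_n|^2.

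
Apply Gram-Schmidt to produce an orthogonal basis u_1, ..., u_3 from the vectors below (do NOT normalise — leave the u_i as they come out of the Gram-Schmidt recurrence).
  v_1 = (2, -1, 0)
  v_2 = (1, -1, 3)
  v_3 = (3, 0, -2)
Orthogonal basis:
  u_1 = (2, -1, 0)
  u_2 = (-1/5, -2/5, 3)
  u_3 = (21/46, 21/23, 7/46)

Apply the Gram-Schmidt recurrence
  u_1 = v_1
  u_i = v_i − Σ_{j<i} ((v_i · u_j) / (u_j · u_j)) · u_j.

Step by step this gives:
  u_1 = (2, -1, 0)
  u_2 = (-1/5, -2/5, 3)
  u_3 = (21/46, 21/23, 7/46)

Orthogonality check:
  u_2 · u_1 = 0 (should be 0)
  u_3 · u_1 = 0 (should be 0)
  u_3 · u_2 = 0 (should be 0)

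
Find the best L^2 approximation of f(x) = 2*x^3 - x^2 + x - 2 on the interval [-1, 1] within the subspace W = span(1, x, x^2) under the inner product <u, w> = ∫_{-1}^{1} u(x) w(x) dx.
g(x) = -x^2 + 11*x/5 - 2

The best approximation g ∈ W is the orthogonal projection of f onto W. Writing g = a_0 + a_1 x + a_2 x^2, the coefficients solve the normal equations G · a = b where
  G_{ij} = <φ_i, φ_j> and b_i = <f, φ_i>, with φ_0 = 1, φ_1 = x, φ_2 = x^2.
G =
  [2, 0, 2/3]
  [0, 2/3, 0]
  [2/3, 0, 2/5],
b = (-14/3, 22/15, -26/15).
Solving gives a_0 = -2, a_1 = 11/5, a_2 = -1, so
  g(x) = -x^2 + 11*x/5 - 2.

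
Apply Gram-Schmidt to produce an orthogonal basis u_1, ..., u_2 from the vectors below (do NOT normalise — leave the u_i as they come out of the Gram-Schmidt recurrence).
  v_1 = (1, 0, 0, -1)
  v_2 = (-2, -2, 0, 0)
Orthogonal basis:
  u_1 = (1, 0, 0, -1)
  u_2 = (-1, -2, 0, -1)

Apply the Gram-Schmidt recurrence
  u_1 = v_1
  u_i = v_i − Σ_{j<i} ((v_i · u_j) / (u_j · u_j)) · u_j.

Step by step this gives:
  u_1 = (1, 0, 0, -1)
  u_2 = (-1, -2, 0, -1)

Orthogonality check:
  u_2 · u_1 = 0 (should be 0)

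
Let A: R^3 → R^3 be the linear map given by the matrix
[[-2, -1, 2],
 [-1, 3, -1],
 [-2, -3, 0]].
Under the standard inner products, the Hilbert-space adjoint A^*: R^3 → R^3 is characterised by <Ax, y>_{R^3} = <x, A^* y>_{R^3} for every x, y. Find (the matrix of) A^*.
A^* = A^T =
[[-2, -1, -2],
 [-1, 3, -3],
 [2, -1, 0]]

For real matrices with standard dot products, the defining identity <Ax, y> = <x, A^* y> gives (Ax)^T y = x^T (A^*) y, i.e. x^T A^T y = x^T (A^*) y. Since this holds for all x, y, we must have A^* = A^T. Therefore
A^* =
[[-2, -1, -2],
 [-1, 3, -3],
 [2, -1, 0]].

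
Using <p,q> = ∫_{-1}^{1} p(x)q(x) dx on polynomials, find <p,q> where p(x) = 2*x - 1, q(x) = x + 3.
<p,q> = -14/3

Expand the product: p(x)·q(x) = 2*x^2 + 5*x - 3.
∫_{-1}^{1} of each monomial x^k gives [2/(k+1) if k even, 0 if k odd]. Integrating term-by-term (or equivalently evaluating the antiderivative F(x) = 2*x^3/3 + 5*x^2/2 - 3*x at the endpoints):
  F(1) − F(−1) = 1/6 − (29/6) = -14/3.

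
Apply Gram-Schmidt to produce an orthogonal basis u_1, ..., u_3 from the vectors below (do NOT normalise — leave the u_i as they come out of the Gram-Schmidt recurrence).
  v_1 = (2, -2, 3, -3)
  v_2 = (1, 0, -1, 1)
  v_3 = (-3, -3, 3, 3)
Orthogonal basis:
  u_1 = (2, -2, 3, -3)
  u_2 = (17/13, -4/13, -7/13, 7/13)
  u_3 = (-42/31, -105/31, 72/31, 114/31)

Apply the Gram-Schmidt recurrence
  u_1 = v_1
  u_i = v_i − Σ_{j<i} ((v_i · u_j) / (u_j · u_j)) · u_j.

Step by step this gives:
  u_1 = (2, -2, 3, -3)
  u_2 = (17/13, -4/13, -7/13, 7/13)
  u_3 = (-42/31, -105/31, 72/31, 114/31)

Orthogonality check:
  u_2 · u_1 = 0 (should be 0)
  u_3 · u_1 = 0 (should be 0)
  u_3 · u_2 = 0 (should be 0)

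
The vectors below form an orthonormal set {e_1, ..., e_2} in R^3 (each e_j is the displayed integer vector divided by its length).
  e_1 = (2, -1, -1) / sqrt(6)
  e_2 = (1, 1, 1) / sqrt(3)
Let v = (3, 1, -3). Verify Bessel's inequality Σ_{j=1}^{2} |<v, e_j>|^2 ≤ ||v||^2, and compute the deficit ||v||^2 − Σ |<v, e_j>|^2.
Σ |<v, e_j>|^2 = 11; ||v||^2 = 19; deficit = 8

Write each e_j = u_j / sqrt(<u_j, u_j>) where u_j is the displayed integer vector. Then <v, e_j> = <v, u_j> / sqrt(<u_j, u_j>), so |<v, e_j>|^2 = <v, u_j>^2 / <u_j, u_j>.
Coefficients: <v, e_1> = 8/sqrt(6), <v, e_2> = 1/sqrt(3).
Square and sum: Σ |<v, e_j>|^2 = 11.
Compute ||v||^2 = v·v = 19.
Deficit = 19 − 11 = 8 ≥ 0, confirming Bessel's inequality. (The deficit equals ||v − Σ <v,e_j> e_j||^2, the squared distance from v to span{e_j}.)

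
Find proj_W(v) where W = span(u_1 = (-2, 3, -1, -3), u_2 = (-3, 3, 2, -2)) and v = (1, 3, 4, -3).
proj_W(v) = (-560/237, 164/79, 532/237, -260/237)

Set up U = [u_1 | ... | u_2] ∈ R^(4×2). The projector onto W = col(U) is P = U (U^T U)^(-1) U^T.
Compute U^T U =
  [23, 19]
  [19, 26],
and U^T v = (12, 20).
Solve U^T U · c = U^T v for the coefficients: c = (-68/237, 232/237). The projection is proj_W(v) = U c.
Check: (v - proj_W(v)) · u_1 = 0  (should be 0).
Check: (v - proj_W(v)) · u_2 = 0  (should be 0).
Result: proj_W(v) = (-560/237, 164/79, 532/237, -260/237).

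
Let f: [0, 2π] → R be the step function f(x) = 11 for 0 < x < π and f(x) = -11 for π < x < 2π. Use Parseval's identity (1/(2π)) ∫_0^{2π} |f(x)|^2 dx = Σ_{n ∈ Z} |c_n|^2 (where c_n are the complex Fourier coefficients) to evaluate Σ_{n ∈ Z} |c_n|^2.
Σ |c_n|^2 = 121

Parseval equates the L^2 energy of f (normalised by 1/(2π)) with the ℓ^2 sum of its Fourier coefficients: (1/(2π)) ∫_0^{2π} |f|^2 = Σ |c_n|^2.
Compute the left side: (1/(2π)) [∫_0^π 11^2 dx + ∫_π^{2π} (-11)^2 dx] = (1/(2π)) · (121π + 121π) = (121 + 121)/2 = 121.
So Σ_{n ∈ Z} |c_n|^2 = 121.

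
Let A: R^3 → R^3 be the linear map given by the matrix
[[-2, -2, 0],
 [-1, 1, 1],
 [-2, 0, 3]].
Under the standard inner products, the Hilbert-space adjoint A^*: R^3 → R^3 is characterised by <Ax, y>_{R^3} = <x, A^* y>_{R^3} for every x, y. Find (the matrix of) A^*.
A^* = A^T =
[[-2, -1, -2],
 [-2, 1, 0],
 [0, 1, 3]]

For real matrices with standard dot products, the defining identity <Ax, y> = <x, A^* y> gives (Ax)^T y = x^T (A^*) y, i.e. x^T A^T y = x^T (A^*) y. Since this holds for all x, y, we must have A^* = A^T. Therefore
A^* =
[[-2, -1, -2],
 [-2, 1, 0],
 [0, 1, 3]].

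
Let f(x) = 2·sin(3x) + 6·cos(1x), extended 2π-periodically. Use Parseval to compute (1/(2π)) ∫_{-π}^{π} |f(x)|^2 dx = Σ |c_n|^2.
Σ |c_n|^2 = 20

Expand |f|^2 and use orthogonality of {sin(nx), cos(mx)} on [-π, π]:
  ∫_{-π}^{π} sin(nx)^2 dx = π, ∫ cos(mx)^2 dx = π, and cross terms integrate to 0.
So ∫_{-π}^{π} f(x)^2 dx = 2^2 · π + 6^2 · π = (4 + 36)π.
Divide by 2π: (4 + 36)/2 = 20.
By Parseval, this equals Σ |c_n|^2.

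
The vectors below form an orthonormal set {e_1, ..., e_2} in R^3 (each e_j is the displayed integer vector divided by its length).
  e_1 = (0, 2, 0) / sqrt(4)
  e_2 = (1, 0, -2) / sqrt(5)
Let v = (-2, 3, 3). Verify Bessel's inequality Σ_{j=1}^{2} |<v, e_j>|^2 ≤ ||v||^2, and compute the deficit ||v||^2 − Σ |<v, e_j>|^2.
Σ |<v, e_j>|^2 = 109/5; ||v||^2 = 22; deficit = 1/5

Write each e_j = u_j / sqrt(<u_j, u_j>) where u_j is the displayed integer vector. Then <v, e_j> = <v, u_j> / sqrt(<u_j, u_j>), so |<v, e_j>|^2 = <v, u_j>^2 / <u_j, u_j>.
Coefficients: <v, e_1> = 6/sqrt(4), <v, e_2> = -8/sqrt(5).
Square and sum: Σ |<v, e_j>|^2 = 109/5.
Compute ||v||^2 = v·v = 22.
Deficit = 22 − 109/5 = 1/5 ≥ 0, confirming Bessel's inequality. (The deficit equals ||v − Σ <v,e_j> e_j||^2, the squared distance from v to span{e_j}.)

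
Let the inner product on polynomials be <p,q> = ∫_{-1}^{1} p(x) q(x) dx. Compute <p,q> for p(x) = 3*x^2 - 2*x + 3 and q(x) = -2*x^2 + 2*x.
<p,q> = -136/15

Expand the product: p(x)·q(x) = -6*x^4 + 10*x^3 - 10*x^2 + 6*x.
∫_{-1}^{1} of each monomial x^k gives [2/(k+1) if k even, 0 if k odd]. Integrating term-by-term (or equivalently evaluating the antiderivative F(x) = -6*x^5/5 + 5*x^4/2 - 10*x^3/3 + 3*x^2 at the endpoints):
  F(1) − F(−1) = 29/30 − (301/30) = -136/15.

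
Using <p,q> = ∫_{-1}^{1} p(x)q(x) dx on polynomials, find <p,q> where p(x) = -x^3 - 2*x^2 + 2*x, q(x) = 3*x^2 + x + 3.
<p,q> = -82/15

Expand the product: p(x)·q(x) = -3*x^5 - 7*x^4 + x^3 - 4*x^2 + 6*x.
∫_{-1}^{1} of each monomial x^k gives [2/(k+1) if k even, 0 if k odd]. Integrating term-by-term (or equivalently evaluating the antiderivative F(x) = -x^6/2 - 7*x^5/5 + x^4/4 - 4*x^3/3 + 3*x^2 at the endpoints):
  F(1) − F(−1) = 1/60 − (329/60) = -82/15.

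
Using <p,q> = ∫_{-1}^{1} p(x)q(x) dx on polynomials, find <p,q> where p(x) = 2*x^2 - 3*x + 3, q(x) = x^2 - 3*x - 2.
<p,q> = -88/15

Expand the product: p(x)·q(x) = 2*x^4 - 9*x^3 + 8*x^2 - 3*x - 6.
∫_{-1}^{1} of each monomial x^k gives [2/(k+1) if k even, 0 if k odd]. Integrating term-by-term (or equivalently evaluating the antiderivative F(x) = 2*x^5/5 - 9*x^4/4 + 8*x^3/3 - 3*x^2/2 - 6*x at the endpoints):
  F(1) − F(−1) = -401/60 − (-49/60) = -88/15.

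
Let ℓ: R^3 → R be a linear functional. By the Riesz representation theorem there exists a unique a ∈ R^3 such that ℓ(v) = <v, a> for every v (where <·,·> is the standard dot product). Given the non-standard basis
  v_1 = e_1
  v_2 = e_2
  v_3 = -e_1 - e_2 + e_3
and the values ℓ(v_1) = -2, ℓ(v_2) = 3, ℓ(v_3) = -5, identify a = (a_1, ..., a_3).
a = (-2, 3, -4)

Write a = (a_1, ..., a_3) in the standard basis. For each basis vector v_i, ℓ(v_i) = <v_i, a> is a linear equation in the a_j's. Collect the n equations into a matrix system V a = ℓ, where row i of V is v_i (expressed in the standard basis). Since V is invertible (lower-triangular with 1s on the diagonal, up to permutation), solve by back-substitution:
  V =
[[1, 0, 0],
 [0, 1, 0],
 [-1, -1, 1]]
  V a = (-2, 3, -5)
Solving gives a = (-2, 3, -4).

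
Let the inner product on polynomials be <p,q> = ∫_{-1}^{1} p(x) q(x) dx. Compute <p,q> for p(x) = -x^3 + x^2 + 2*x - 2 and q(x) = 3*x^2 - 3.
<p,q> = 36/5

Expand the product: p(x)·q(x) = -3*x^5 + 3*x^4 + 9*x^3 - 9*x^2 - 6*x + 6.
∫_{-1}^{1} of each monomial x^k gives [2/(k+1) if k even, 0 if k odd]. Integrating term-by-term (or equivalently evaluating the antiderivative F(x) = -x^6/2 + 3*x^5/5 + 9*x^4/4 - 3*x^3 - 3*x^2 + 6*x at the endpoints):
  F(1) − F(−1) = 47/20 − (-97/20) = 36/5.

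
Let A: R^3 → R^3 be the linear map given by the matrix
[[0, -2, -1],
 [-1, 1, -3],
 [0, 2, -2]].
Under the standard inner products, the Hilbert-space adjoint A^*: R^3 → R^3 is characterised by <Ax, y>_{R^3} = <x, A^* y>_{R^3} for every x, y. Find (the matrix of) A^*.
A^* = A^T =
[[0, -1, 0],
 [-2, 1, 2],
 [-1, -3, -2]]

For real matrices with standard dot products, the defining identity <Ax, y> = <x, A^* y> gives (Ax)^T y = x^T (A^*) y, i.e. x^T A^T y = x^T (A^*) y. Since this holds for all x, y, we must have A^* = A^T. Therefore
A^* =
[[0, -1, 0],
 [-2, 1, 2],
 [-1, -3, -2]].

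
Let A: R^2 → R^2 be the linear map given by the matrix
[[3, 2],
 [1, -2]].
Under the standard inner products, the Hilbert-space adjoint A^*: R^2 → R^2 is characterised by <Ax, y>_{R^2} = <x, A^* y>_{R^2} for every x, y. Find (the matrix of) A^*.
A^* = A^T =
[[3, 1],
 [2, -2]]

For real matrices with standard dot products, the defining identity <Ax, y> = <x, A^* y> gives (Ax)^T y = x^T (A^*) y, i.e. x^T A^T y = x^T (A^*) y. Since this holds for all x, y, we must have A^* = A^T. Therefore
A^* =
[[3, 1],
 [2, -2]].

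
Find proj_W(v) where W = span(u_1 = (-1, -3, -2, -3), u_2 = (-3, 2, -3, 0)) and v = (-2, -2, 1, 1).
proj_W(v) = (27/497, -271/497, -6/71, -207/497)

Set up U = [u_1 | ... | u_2] ∈ R^(4×2). The projector onto W = col(U) is P = U (U^T U)^(-1) U^T.
Compute U^T U =
  [23, 3]
  [3, 22],
and U^T v = (3, -1).
Solve U^T U · c = U^T v for the coefficients: c = (69/497, -32/497). The projection is proj_W(v) = U c.
Check: (v - proj_W(v)) · u_1 = 0  (should be 0).
Check: (v - proj_W(v)) · u_2 = 0  (should be 0).
Result: proj_W(v) = (27/497, -271/497, -6/71, -207/497).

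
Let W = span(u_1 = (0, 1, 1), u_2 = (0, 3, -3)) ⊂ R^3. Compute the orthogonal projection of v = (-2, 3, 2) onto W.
proj_W(v) = (0, 3, 2)

Set up U = [u_1 | ... | u_2] ∈ R^(3×2). The projector onto W = col(U) is P = U (U^T U)^(-1) U^T.
Compute U^T U =
  [2, 0]
  [0, 18],
and U^T v = (5, 3).
Solve U^T U · c = U^T v for the coefficients: c = (5/2, 1/6). The projection is proj_W(v) = U c.
Check: (v - proj_W(v)) · u_1 = 0  (should be 0).
Check: (v - proj_W(v)) · u_2 = 0  (should be 0).
Result: proj_W(v) = (0, 3, 2).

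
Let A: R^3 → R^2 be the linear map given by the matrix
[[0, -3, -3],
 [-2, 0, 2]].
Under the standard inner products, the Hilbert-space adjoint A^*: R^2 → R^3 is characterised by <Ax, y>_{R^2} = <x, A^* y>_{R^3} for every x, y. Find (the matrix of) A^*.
A^* = A^T =
[[0, -2],
 [-3, 0],
 [-3, 2]]

For real matrices with standard dot products, the defining identity <Ax, y> = <x, A^* y> gives (Ax)^T y = x^T (A^*) y, i.e. x^T A^T y = x^T (A^*) y. Since this holds for all x, y, we must have A^* = A^T. Therefore
A^* =
[[0, -2],
 [-3, 0],
 [-3, 2]].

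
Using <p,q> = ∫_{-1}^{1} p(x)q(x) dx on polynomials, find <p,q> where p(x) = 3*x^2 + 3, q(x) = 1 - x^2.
<p,q> = 24/5

Expand the product: p(x)·q(x) = 3 - 3*x^4.
∫_{-1}^{1} of each monomial x^k gives [2/(k+1) if k even, 0 if k odd]. Integrating term-by-term (or equivalently evaluating the antiderivative F(x) = -3*x^5/5 + 3*x at the endpoints):
  F(1) − F(−1) = 12/5 − (-12/5) = 24/5.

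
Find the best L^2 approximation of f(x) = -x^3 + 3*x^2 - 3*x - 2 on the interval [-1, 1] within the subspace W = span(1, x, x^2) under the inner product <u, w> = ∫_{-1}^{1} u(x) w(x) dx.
g(x) = 3*x^2 - 18*x/5 - 2

The best approximation g ∈ W is the orthogonal projection of f onto W. Writing g = a_0 + a_1 x + a_2 x^2, the coefficients solve the normal equations G · a = b where
  G_{ij} = <φ_i, φ_j> and b_i = <f, φ_i>, with φ_0 = 1, φ_1 = x, φ_2 = x^2.
G =
  [2, 0, 2/3]
  [0, 2/3, 0]
  [2/3, 0, 2/5],
b = (-2, -12/5, -2/15).
Solving gives a_0 = -2, a_1 = -18/5, a_2 = 3, so
  g(x) = 3*x^2 - 18*x/5 - 2.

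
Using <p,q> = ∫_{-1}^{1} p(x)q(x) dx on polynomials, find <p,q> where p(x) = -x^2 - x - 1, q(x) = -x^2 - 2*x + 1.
<p,q> = -4/15

Expand the product: p(x)·q(x) = x^4 + 3*x^3 + 2*x^2 + x - 1.
∫_{-1}^{1} of each monomial x^k gives [2/(k+1) if k even, 0 if k odd]. Integrating term-by-term (or equivalently evaluating the antiderivative F(x) = x^5/5 + 3*x^4/4 + 2*x^3/3 + x^2/2 - x at the endpoints):
  F(1) − F(−1) = 67/60 − (83/60) = -4/15.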